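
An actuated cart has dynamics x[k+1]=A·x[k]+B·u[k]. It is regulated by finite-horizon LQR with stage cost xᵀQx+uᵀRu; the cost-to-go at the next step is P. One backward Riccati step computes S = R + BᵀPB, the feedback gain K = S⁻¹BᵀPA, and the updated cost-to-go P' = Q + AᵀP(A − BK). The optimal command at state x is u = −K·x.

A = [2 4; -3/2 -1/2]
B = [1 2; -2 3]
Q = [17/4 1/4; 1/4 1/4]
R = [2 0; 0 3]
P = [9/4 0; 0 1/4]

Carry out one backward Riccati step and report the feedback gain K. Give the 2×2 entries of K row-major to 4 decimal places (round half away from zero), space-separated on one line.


BᵀP = [2.2500 -0.5000; 4.5000 0.7500]
S = R + BᵀPB = [2 0; 0 3] + [3.2500 3.0000; 3.0000 11.2500] = [5.2500 3.0000; 3.0000 14.2500]
BᵀPA = [5.2500 9.2500; 7.8750 17.6250]
K = S⁻¹·BᵀPA = [0.7778 1.1994; 0.3889 0.9843]
A−BK = [0.4444 0.8319; -1.1111 -1.0541]
AᵀP(A−BK) = [2.4167 4.1389; 4.1389 7.6189]
P' = Q + AᵀP(A−BK) = [6.6667 4.3889; 4.3889 7.8689]
tr(P') = 14.5356

0.7778 1.1994 0.3889 0.9843


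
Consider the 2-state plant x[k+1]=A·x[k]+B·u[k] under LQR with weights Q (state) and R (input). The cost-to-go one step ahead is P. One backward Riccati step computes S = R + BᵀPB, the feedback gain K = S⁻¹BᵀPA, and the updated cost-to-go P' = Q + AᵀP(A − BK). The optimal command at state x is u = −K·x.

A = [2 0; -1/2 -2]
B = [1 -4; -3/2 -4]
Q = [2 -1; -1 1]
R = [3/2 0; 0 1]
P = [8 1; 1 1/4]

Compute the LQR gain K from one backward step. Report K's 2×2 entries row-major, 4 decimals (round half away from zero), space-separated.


BᵀP = [6.5000 0.6250; -36.0000 -5.0000]
S = R + BᵀPB = [3/2 0; 0 1] + [5.5625 -28.5000; -28.5000 164.0000] = [7.0625 -28.5000; -28.5000 165.0000]
BᵀPA = [12.6875 -1.2500; -69.5000 10.0000]
K = S⁻¹·BᵀPA = [0.3192 0.2230; -0.3661 0.0991]
A−BK = [0.2165 0.1735; -1.4856 -1.2689]
AᵀP(A−BK) = [0.5703 0.3098; 0.3098 0.2875]
P' = Q + AᵀP(A−BK) = [2.5703 -0.6902; -0.6902 1.2875]
tr(P') = 3.8578

0.3192 0.2230 -0.3661 0.0991


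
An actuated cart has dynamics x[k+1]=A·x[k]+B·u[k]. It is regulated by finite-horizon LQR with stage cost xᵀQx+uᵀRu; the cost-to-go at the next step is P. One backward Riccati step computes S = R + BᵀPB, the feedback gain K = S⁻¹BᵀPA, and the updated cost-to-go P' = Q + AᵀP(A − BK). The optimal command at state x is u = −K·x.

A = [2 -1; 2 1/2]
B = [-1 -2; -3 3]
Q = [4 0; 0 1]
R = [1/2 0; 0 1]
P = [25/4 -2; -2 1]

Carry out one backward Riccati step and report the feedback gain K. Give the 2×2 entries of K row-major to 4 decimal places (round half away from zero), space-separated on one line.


-0.9535 0.1872 -0.4302 0.3808

BᵀP = [-0.2500 -1.0000; -18.5000 7.0000]
S = R + BᵀPB = [1/2 0; 0 1] + [3.2500 -2.5000; -2.5000 58.0000] = [3.7500 -2.5000; -2.5000 59.0000]
BᵀPA = [-2.5000 -0.2500; -23.0000 22.0000]
K = S⁻¹·BᵀPA = [-0.9535 0.1872; -0.4302 0.3808]
A−BK = [0.1860 -0.0512; 0.4302 -0.0808]
AᵀP(A−BK) = [0.7209 -0.2733; -0.2733 0.1689]
P' = Q + AᵀP(A−BK) = [4.7209 -0.2733; -0.2733 1.1689]
tr(P') = 5.8898


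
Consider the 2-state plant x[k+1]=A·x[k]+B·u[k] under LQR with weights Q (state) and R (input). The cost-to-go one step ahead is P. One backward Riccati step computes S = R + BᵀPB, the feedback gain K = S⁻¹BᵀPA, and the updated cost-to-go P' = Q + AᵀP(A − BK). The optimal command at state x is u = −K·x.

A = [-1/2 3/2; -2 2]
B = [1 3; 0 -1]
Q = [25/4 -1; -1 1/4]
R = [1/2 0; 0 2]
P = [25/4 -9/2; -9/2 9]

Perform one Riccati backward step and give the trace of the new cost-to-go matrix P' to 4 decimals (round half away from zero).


31.6046

BᵀP = [6.2500 -4.5000; 23.2500 -22.5000]
S = R + BᵀPB = [1/2 0; 0 2] + [6.2500 23.2500; 23.2500 92.2500] = [6.7500 23.2500; 23.2500 94.2500]
BᵀPA = [5.8750 0.3750; 33.3750 -10.1250]
K = S⁻¹·BᵀPA = [-2.3242 2.8314; 0.9275 -0.8059]
A−BK = [-0.9582 1.0863; -1.0725 1.1941]
AᵀP(A−BK) = [11.2634 -12.4255; -12.4255 13.8412]
P' = Q + AᵀP(A−BK) = [17.5134 -13.4255; -13.4255 14.0912]
tr(P') = 31.6046


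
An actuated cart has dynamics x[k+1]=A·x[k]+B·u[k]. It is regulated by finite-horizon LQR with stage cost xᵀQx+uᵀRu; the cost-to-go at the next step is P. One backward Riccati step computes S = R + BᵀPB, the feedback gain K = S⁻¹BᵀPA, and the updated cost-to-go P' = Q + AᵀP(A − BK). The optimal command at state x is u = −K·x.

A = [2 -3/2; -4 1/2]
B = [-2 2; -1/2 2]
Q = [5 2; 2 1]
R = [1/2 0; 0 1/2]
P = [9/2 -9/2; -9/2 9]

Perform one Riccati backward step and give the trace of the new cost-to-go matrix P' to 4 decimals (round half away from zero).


18.8569

BᵀP = [-6.7500 4.5000; 0.0000 9.0000]
S = R + BᵀPB = [1/2 0; 0 1/2] + [11.2500 -4.5000; -4.5000 18.0000] = [11.7500 -4.5000; -4.5000 18.5000]
BᵀPA = [-31.5000 12.3750; -36.0000 4.5000]
K = S⁻¹·BᵀPA = [-3.7781 1.2641; -2.8649 0.5507]
A−BK = [0.1737 -0.0732; -0.1592 0.0306]
AᵀP(A−BK) = [11.8535 -3.3543; -3.3543 1.0034]
P' = Q + AᵀP(A−BK) = [16.8535 -1.3543; -1.3543 2.0034]
tr(P') = 18.8569


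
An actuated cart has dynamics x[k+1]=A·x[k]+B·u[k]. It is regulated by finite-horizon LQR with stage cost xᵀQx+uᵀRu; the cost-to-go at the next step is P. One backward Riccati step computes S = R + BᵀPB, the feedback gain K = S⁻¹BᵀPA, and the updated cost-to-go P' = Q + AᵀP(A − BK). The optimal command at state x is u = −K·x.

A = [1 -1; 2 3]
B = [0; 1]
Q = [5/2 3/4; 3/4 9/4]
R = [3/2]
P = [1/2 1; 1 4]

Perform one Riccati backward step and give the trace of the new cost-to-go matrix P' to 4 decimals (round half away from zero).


19.0227

BᵀP = [1.0000 4.0000]
S = R + BᵀPB = [3/2] + [4.0000] = [5.5000]
BᵀPA = [9.0000 11.0000]
K = S⁻¹·BᵀPA = [1.6364 2.0000]
A−BK = [1.0000 -1.0000; 0.3636 1.0000]
AᵀP(A−BK) = [5.7727 6.5000; 6.5000 8.5000]
P' = Q + AᵀP(A−BK) = [8.2727 7.2500; 7.2500 10.7500]
tr(P') = 19.0227


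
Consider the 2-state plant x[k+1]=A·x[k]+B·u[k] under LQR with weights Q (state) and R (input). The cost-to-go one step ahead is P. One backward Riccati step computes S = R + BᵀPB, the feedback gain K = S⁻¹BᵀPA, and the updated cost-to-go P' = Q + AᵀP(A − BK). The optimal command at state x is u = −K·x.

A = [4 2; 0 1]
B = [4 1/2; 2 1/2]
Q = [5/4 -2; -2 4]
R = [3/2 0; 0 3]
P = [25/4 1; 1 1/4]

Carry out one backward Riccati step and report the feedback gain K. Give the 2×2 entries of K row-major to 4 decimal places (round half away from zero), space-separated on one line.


0.9050 0.4893 0.0480 0.0329

BᵀP = [27.0000 4.5000; 3.6250 0.6250]
S = R + BᵀPB = [3/2 0; 0 3] + [117.0000 15.7500; 15.7500 2.1250] = [118.5000 15.7500; 15.7500 5.1250]
BᵀPA = [108.0000 58.5000; 14.5000 7.8750]
K = S⁻¹·BᵀPA = [0.9050 0.4893; 0.0480 0.0329]
A−BK = [0.3559 0.0264; -1.8340 0.0050]
AᵀP(A−BK) = [1.5626 0.6788; 0.6788 0.3670]
P' = Q + AᵀP(A−BK) = [2.8126 -1.3212; -1.3212 4.3670]
tr(P') = 7.1796


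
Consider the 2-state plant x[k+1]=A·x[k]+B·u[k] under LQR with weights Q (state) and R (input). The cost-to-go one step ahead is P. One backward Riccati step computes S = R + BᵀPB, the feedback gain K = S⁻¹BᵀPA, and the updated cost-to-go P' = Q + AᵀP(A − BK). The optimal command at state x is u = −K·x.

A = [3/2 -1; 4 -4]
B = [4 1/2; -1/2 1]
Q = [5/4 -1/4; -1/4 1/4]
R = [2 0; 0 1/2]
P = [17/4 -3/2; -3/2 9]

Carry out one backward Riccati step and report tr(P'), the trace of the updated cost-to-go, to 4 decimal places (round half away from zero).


BᵀP = [17.7500 -10.5000; 0.6250 8.2500]
S = R + BᵀPB = [2 0; 0 1/2] + [76.2500 -1.6250; -1.6250 8.5625] = [78.2500 -1.6250; -1.6250 9.0625]
BᵀPA = [-15.3750 24.2500; 33.9375 -33.6250]
K = S⁻¹·BᵀPA = [-0.1192 0.2337; 3.7235 -3.6684]
A−BK = [0.1149 -0.1007; 0.2170 -0.2147]
AᵀP(A−BK) = [7.3654 -7.2840; -7.2840 7.2311]
P' = Q + AᵀP(A−BK) = [8.6154 -7.5340; -7.5340 7.4811]
tr(P') = 16.0965

16.0965


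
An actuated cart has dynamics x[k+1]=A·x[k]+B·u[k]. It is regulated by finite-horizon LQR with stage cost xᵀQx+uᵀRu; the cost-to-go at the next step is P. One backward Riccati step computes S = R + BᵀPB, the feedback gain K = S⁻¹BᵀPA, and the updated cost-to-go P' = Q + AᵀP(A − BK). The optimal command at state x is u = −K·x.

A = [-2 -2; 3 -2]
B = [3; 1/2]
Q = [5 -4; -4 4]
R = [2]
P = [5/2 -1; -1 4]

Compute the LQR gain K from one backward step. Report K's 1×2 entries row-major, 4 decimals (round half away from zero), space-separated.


BᵀP = [7.0000 -1.0000]
S = R + BᵀPB = [2] + [20.5000] = [22.5000]
BᵀPA = [-17.0000 -12.0000]
K = S⁻¹·BᵀPA = [-0.7556 -0.5333]
A−BK = [0.2667 -0.4000; 3.3778 -1.7333]
AᵀP(A−BK) = [45.1556 -21.0667; -21.0667 11.6000]
P' = Q + AᵀP(A−BK) = [50.1556 -25.0667; -25.0667 15.6000]
tr(P') = 65.7556

-0.7556 -0.5333


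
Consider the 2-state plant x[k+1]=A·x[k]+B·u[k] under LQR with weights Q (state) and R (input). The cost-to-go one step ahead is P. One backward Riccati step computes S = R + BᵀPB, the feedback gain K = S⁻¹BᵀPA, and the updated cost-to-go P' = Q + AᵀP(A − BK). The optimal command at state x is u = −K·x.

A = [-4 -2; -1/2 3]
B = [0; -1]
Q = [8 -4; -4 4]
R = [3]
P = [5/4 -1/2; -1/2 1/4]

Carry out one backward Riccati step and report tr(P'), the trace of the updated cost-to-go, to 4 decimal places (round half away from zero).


BᵀP = [0.5000 -0.2500]
S = R + BᵀPB = [3] + [0.2500] = [3.2500]
BᵀPA = [-1.8750 -1.7500]
K = S⁻¹·BᵀPA = [-0.5769 -0.5385]
A−BK = [-4.0000 -2.0000; -1.0769 2.4615]
AᵀP(A−BK) = [16.9808 14.1154; 14.1154 12.3077]
P' = Q + AᵀP(A−BK) = [24.9808 10.1154; 10.1154 16.3077]
tr(P') = 41.2885

41.2885


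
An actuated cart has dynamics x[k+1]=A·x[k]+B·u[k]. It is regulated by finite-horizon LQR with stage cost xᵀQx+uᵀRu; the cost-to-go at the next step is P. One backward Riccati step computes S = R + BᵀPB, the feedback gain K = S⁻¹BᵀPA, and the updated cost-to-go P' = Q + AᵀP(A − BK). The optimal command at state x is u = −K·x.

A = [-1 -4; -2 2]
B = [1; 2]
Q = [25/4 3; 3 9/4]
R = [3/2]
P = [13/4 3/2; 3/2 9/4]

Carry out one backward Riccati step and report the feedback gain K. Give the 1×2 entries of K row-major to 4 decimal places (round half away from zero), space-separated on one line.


-0.9241 -0.6582

BᵀP = [6.2500 6.0000]
S = R + BᵀPB = [3/2] + [18.2500] = [19.7500]
BᵀPA = [-18.2500 -13.0000]
K = S⁻¹·BᵀPA = [-0.9241 -0.6582]
A−BK = [-0.0759 -3.3418; -0.1519 3.3165]
AᵀP(A−BK) = [1.3861 0.9873; 0.9873 28.4430]
P' = Q + AᵀP(A−BK) = [7.6361 3.9873; 3.9873 30.6930]
tr(P') = 38.3291


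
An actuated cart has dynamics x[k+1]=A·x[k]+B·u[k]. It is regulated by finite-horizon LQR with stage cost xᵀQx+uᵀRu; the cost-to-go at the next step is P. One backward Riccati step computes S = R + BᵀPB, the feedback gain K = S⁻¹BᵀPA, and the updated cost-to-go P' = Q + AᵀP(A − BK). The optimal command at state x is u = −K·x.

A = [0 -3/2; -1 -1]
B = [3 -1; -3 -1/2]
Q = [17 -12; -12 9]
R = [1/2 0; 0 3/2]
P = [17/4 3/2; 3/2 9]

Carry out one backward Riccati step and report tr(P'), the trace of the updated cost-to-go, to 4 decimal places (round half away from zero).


30.0896

BᵀP = [8.2500 -22.5000; -5.0000 -6.0000]
S = R + BᵀPB = [1/2 0; 0 3/2] + [92.2500 3.0000; 3.0000 8.0000] = [92.7500 3.0000; 3.0000 9.5000]
BᵀPA = [22.5000 10.1250; 6.0000 13.5000]
K = S⁻¹·BᵀPA = [0.2245 0.0639; 0.5607 1.4009]
A−BK = [-0.1127 -0.2907; -0.0463 -0.1080]
AᵀP(A−BK) = [0.5856 1.4080; 1.4080 3.5040]
P' = Q + AᵀP(A−BK) = [17.5856 -10.5920; -10.5920 12.5040]
tr(P') = 30.0896


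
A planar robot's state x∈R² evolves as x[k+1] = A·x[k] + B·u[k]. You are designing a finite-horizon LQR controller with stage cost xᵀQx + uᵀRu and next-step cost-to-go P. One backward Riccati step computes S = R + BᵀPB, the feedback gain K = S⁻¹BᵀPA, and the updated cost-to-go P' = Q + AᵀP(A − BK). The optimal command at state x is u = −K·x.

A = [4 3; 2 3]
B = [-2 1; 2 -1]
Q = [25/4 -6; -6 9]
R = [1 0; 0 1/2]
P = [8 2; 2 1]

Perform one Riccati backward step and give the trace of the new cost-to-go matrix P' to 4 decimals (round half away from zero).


80.0565

BᵀP = [-12.0000 -2.0000; 6.0000 1.0000]
S = R + BᵀPB = [1 0; 0 1/2] + [20.0000 -10.0000; -10.0000 5.0000] = [21.0000 -10.0000; -10.0000 5.5000]
BᵀPA = [-52.0000 -42.0000; 26.0000 21.0000]
K = S⁻¹·BᵀPA = [-1.6774 -1.3548; 1.6774 1.3548]
A−BK = [-1.0323 -1.0645; 7.0323 7.0645]
AᵀP(A−BK) = [33.1613 32.3226; 32.3226 31.6452]
P' = Q + AᵀP(A−BK) = [39.4113 26.3226; 26.3226 40.6452]
tr(P') = 80.0565


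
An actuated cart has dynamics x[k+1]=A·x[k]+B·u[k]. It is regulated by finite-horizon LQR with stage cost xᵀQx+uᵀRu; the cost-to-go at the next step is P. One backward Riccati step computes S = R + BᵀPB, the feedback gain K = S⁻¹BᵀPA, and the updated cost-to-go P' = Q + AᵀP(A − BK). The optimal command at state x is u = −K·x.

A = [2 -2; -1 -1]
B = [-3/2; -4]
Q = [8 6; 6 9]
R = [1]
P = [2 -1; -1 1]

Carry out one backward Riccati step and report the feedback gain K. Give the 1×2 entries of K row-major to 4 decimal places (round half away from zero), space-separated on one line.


BᵀP = [1.0000 -2.5000]
S = R + BᵀPB = [1] + [8.5000] = [9.5000]
BᵀPA = [4.5000 0.5000]
K = S⁻¹·BᵀPA = [0.4737 0.0526]
A−BK = [2.7105 -1.9211; 0.8947 -0.7895]
AᵀP(A−BK) = [10.8684 -7.2368; -7.2368 4.9737]
P' = Q + AᵀP(A−BK) = [18.8684 -1.2368; -1.2368 13.9737]
tr(P') = 32.8421

0.4737 0.0526


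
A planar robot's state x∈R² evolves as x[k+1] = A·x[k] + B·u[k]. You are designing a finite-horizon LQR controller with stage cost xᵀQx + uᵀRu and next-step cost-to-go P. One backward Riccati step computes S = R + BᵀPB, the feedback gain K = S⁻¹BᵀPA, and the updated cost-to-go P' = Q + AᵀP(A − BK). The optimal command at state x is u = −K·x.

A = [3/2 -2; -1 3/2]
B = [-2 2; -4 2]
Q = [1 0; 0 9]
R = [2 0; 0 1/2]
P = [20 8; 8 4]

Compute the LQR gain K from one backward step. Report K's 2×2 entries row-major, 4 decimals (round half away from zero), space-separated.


0.3955 -0.5610 0.8864 -1.2006

BᵀP = [-72.0000 -32.0000; 56.0000 24.0000]
S = R + BᵀPB = [2 0; 0 1/2] + [272.0000 -208.0000; -208.0000 160.0000] = [274.0000 -208.0000; -208.0000 160.5000]
BᵀPA = [-76.0000 96.0000; 60.0000 -76.0000]
K = S⁻¹·BᵀPA = [0.3955 -0.5610; 0.8864 -1.2006]
A−BK = [0.5182 -0.7209; -1.1907 1.6571]
AᵀP(A−BK) = [1.8752 -2.6031; -2.6031 3.6143]
P' = Q + AᵀP(A−BK) = [2.8752 -2.6031; -2.6031 12.6143]
tr(P') = 15.4895


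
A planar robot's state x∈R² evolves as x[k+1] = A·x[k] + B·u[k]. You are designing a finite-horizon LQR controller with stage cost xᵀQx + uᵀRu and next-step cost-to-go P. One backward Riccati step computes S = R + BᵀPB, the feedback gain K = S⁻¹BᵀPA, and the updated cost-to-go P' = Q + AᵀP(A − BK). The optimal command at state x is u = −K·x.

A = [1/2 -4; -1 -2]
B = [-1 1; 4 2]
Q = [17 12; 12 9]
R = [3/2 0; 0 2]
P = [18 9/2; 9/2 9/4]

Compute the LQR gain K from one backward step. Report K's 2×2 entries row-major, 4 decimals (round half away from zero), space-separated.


-0.3016 0.8510 0.1535 -2.8438

BᵀP = [0.0000 4.5000; 27.0000 9.0000]
S = R + BᵀPB = [3/2 0; 0 2] + [18.0000 9.0000; 9.0000 45.0000] = [19.5000 9.0000; 9.0000 47.0000]
BᵀPA = [-4.5000 -9.0000; 4.5000 -126.0000]
K = S⁻¹·BᵀPA = [-0.3016 0.8510; 0.1535 -2.8438]
A−BK = [0.0449 -0.3052; -0.1005 0.2837]
AᵀP(A−BK) = [0.2020 -1.3734; -1.3734 18.3393]
P' = Q + AᵀP(A−BK) = [17.2020 10.6266; 10.6266 27.3393]
tr(P') = 44.5413


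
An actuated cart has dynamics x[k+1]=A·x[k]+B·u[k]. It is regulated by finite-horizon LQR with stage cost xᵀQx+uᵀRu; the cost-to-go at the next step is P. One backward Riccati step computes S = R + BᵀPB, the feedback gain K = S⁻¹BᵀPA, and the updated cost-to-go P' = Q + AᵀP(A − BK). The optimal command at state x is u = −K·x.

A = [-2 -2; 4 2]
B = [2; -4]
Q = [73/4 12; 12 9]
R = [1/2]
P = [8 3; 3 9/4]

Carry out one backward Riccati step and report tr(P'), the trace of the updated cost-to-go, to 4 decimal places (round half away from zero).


35.1768

BᵀP = [4.0000 -3.0000]
S = R + BᵀPB = [1/2] + [20.0000] = [20.5000]
BᵀPA = [-20.0000 -14.0000]
K = S⁻¹·BᵀPA = [-0.9756 -0.6829]
A−BK = [-0.0488 -0.6341; 0.0976 -0.7317]
AᵀP(A−BK) = [0.4878 0.3415; 0.3415 7.4390]
P' = Q + AᵀP(A−BK) = [18.7378 12.3415; 12.3415 16.4390]
tr(P') = 35.1768


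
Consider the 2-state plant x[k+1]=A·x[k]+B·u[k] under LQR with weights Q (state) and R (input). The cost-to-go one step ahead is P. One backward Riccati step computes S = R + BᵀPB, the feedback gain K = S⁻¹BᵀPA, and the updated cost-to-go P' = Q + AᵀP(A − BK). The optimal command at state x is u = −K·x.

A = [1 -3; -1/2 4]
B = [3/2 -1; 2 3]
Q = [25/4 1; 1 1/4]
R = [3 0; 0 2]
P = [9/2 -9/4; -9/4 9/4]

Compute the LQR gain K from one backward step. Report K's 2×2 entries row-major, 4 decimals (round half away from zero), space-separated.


0.2476 -0.4887 -0.3982 1.7466

BᵀP = [2.2500 1.1250; -11.2500 9.0000]
S = R + BᵀPB = [3 0; 0 2] + [5.6250 1.1250; 1.1250 38.2500] = [8.6250 1.1250; 1.1250 40.2500]
BᵀPA = [1.6875 -2.2500; -15.7500 69.7500]
K = S⁻¹·BᵀPA = [0.2476 -0.4887; -0.3982 1.7466]
A−BK = [0.2304 -0.5204; 0.1995 -0.2624]
AᵀP(A−BK) = [0.6226 -2.0417; -2.0417 7.5766]
P' = Q + AᵀP(A−BK) = [6.8726 -1.0417; -1.0417 7.8266]
tr(P') = 14.6993


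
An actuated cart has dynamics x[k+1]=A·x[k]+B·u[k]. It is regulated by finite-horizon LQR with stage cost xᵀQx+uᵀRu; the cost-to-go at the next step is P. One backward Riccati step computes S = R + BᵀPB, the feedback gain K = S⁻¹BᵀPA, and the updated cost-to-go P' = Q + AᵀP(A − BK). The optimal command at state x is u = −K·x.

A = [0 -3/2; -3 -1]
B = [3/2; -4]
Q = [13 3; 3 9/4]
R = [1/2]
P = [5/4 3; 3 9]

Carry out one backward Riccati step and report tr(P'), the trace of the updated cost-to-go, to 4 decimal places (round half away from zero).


17.2536

BᵀP = [-10.1250 -31.5000]
S = R + BᵀPB = [1/2] + [110.8125] = [111.3125]
BᵀPA = [94.5000 46.6875]
K = S⁻¹·BᵀPA = [0.8490 0.4194]
A−BK = [-1.2734 -2.1291; 0.3958 0.6777]
AᵀP(A−BK) = [0.7732 0.8641; 0.8641 1.2305]
P' = Q + AᵀP(A−BK) = [13.7732 3.8641; 3.8641 3.4805]
tr(P') = 17.2536


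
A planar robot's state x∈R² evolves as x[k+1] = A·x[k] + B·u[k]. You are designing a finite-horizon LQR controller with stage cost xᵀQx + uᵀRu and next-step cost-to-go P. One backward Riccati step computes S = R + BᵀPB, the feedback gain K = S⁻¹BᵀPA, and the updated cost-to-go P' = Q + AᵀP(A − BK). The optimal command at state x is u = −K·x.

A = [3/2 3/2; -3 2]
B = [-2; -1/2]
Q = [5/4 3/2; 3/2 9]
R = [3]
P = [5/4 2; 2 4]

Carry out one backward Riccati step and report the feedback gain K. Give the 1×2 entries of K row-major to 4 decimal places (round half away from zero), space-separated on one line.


BᵀP = [-3.5000 -6.0000]
S = R + BᵀPB = [3] + [10.0000] = [13.0000]
BᵀPA = [12.7500 -17.2500]
K = S⁻¹·BᵀPA = [0.9808 -1.3269]
A−BK = [3.4615 -1.1538; -2.5096 1.3365]
AᵀP(A−BK) = [8.3077 -7.2692; -7.2692 7.9231]
P' = Q + AᵀP(A−BK) = [9.5577 -5.7692; -5.7692 16.9231]
tr(P') = 26.4808

0.9808 -1.3269


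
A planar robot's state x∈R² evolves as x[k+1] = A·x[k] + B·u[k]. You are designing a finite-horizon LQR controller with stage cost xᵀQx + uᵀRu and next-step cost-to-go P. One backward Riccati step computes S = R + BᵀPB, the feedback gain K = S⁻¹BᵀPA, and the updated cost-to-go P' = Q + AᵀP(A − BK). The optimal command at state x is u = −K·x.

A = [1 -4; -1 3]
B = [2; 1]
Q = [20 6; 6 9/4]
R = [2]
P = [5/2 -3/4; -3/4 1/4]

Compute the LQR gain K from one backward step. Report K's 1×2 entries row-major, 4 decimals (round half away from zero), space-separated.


BᵀP = [4.2500 -1.2500]
S = R + BᵀPB = [2] + [7.2500] = [9.2500]
BᵀPA = [5.5000 -20.7500]
K = S⁻¹·BᵀPA = [0.5946 -2.2432]
A−BK = [-0.1892 0.4865; -1.5946 5.2432]
AᵀP(A−BK) = [0.9797 -3.6622; -3.6622 13.7027]
P' = Q + AᵀP(A−BK) = [20.9797 2.3378; 2.3378 15.9527]
tr(P') = 36.9324

0.5946 -2.2432


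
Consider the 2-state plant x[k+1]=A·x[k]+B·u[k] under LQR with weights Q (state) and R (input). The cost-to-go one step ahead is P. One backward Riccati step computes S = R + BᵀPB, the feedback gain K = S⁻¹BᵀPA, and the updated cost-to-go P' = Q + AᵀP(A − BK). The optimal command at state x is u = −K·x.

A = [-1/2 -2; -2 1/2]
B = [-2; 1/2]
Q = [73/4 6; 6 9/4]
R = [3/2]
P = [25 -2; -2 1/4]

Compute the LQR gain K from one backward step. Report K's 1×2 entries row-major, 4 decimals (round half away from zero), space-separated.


0.1634 0.9858

BᵀP = [-51.0000 4.1250]
S = R + BᵀPB = [3/2] + [104.0625] = [105.5625]
BᵀPA = [17.2500 104.0625]
K = S⁻¹·BᵀPA = [0.1634 0.9858]
A−BK = [-0.1732 -0.0284; -2.0817 0.0071]
AᵀP(A−BK) = [0.4312 0.2451; 0.2451 1.4787]
P' = Q + AᵀP(A−BK) = [18.6812 6.2451; 6.2451 3.7287]
tr(P') = 22.4099


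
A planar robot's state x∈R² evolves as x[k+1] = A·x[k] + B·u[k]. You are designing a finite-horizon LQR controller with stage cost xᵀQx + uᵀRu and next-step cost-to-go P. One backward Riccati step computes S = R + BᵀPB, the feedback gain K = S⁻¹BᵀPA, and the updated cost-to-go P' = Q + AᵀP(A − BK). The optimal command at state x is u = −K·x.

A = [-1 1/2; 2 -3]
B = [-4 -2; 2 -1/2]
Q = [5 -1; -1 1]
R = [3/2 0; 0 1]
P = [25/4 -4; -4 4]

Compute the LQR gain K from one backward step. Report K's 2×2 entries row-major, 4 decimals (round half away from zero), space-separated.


BᵀP = [-33.0000 24.0000; -10.5000 6.0000]
S = R + BᵀPB = [3/2 0; 0 1] + [180.0000 54.0000; 54.0000 18.0000] = [181.5000 54.0000; 54.0000 19.0000]
BᵀPA = [81.0000 -88.5000; 22.5000 -23.2500]
K = S⁻¹·BᵀPA = [0.6085 -0.8000; -0.5451 1.0500]
A−BK = [0.3437 -0.6000; 0.5106 -0.8750]
AᵀP(A−BK) = [1.2296 -1.9500; -1.9500 3.1750]
P' = Q + AᵀP(A−BK) = [6.2296 -2.9500; -2.9500 4.1750]
tr(P') = 10.4046

0.6085 -0.8000 -0.5451 1.0500


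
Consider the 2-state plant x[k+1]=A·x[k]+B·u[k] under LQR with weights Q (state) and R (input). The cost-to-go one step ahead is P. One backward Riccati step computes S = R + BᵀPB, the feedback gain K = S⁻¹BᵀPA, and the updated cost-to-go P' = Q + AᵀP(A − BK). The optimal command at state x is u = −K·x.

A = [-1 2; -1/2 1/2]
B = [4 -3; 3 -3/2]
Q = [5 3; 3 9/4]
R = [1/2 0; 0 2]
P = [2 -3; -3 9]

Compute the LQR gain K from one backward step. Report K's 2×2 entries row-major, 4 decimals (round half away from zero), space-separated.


-0.0766 -0.1739 0.1702 -0.6522

BᵀP = [-1.0000 15.0000; -1.5000 -4.5000]
S = R + BᵀPB = [1/2 0; 0 2] + [41.0000 -19.5000; -19.5000 11.2500] = [41.5000 -19.5000; -19.5000 13.2500]
BᵀPA = [-6.5000 5.5000; 3.7500 -5.2500]
K = S⁻¹·BᵀPA = [-0.0766 -0.1739; 0.1702 -0.6522]
A−BK = [-0.1828 0.7391; -0.0147 0.0435]
AᵀP(A−BK) = [0.1135 -0.4348; -0.4348 1.7826]
P' = Q + AᵀP(A−BK) = [5.1135 2.5652; 2.5652 4.0326]
tr(P') = 9.1461


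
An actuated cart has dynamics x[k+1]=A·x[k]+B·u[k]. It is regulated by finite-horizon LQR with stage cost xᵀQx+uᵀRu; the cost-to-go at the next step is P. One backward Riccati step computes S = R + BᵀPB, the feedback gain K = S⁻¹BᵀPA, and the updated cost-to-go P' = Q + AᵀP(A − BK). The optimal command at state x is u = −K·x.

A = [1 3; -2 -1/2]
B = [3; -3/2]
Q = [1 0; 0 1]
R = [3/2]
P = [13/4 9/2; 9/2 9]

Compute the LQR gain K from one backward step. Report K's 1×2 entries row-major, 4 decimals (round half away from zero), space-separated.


BᵀP = [3.0000 0.0000]
S = R + BᵀPB = [3/2] + [9.0000] = [10.5000]
BᵀPA = [3.0000 9.0000]
K = S⁻¹·BᵀPA = [0.2857 0.8571]
A−BK = [0.1429 0.4286; -1.5714 0.7857]
AᵀP(A−BK) = [20.3929 -13.0714; -13.0714 10.2857]
P' = Q + AᵀP(A−BK) = [21.3929 -13.0714; -13.0714 11.2857]
tr(P') = 32.6786

0.2857 0.8571


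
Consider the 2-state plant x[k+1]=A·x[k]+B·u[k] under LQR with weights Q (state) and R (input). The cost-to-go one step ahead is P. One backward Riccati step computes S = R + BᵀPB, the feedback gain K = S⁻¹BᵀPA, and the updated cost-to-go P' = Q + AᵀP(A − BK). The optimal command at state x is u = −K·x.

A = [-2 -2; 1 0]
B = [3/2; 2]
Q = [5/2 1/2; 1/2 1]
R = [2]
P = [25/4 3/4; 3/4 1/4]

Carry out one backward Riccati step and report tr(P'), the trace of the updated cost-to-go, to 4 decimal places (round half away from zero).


BᵀP = [10.8750 1.6250]
S = R + BᵀPB = [2] + [19.5625] = [21.5625]
BᵀPA = [-20.1250 -21.7500]
K = S⁻¹·BᵀPA = [-0.9333 -1.0087]
A−BK = [-0.6000 -0.4870; 2.8667 2.0174]
AᵀP(A−BK) = [3.4667 3.2000; 3.2000 3.0609]
P' = Q + AᵀP(A−BK) = [5.9667 3.7000; 3.7000 4.0609]
tr(P') = 10.0275

10.0275


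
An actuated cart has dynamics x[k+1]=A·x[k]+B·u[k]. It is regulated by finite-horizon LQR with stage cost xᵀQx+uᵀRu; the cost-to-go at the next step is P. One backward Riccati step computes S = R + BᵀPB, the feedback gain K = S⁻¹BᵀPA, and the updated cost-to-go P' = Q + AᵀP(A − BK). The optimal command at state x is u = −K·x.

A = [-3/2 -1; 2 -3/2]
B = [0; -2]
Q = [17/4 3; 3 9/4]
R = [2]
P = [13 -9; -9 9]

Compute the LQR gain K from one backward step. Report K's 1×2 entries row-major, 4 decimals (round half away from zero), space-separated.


-1.6579 0.2368

BᵀP = [18.0000 -18.0000]
S = R + BᵀPB = [2] + [36.0000] = [38.0000]
BᵀPA = [-63.0000 9.0000]
K = S⁻¹·BᵀPA = [-1.6579 0.2368]
A−BK = [-1.5000 -1.0000; -1.3158 -1.0263]
AᵀP(A−BK) = [14.8026 5.1711; 5.1711 4.1184]
P' = Q + AᵀP(A−BK) = [19.0526 8.1711; 8.1711 6.3684]
tr(P') = 25.4211


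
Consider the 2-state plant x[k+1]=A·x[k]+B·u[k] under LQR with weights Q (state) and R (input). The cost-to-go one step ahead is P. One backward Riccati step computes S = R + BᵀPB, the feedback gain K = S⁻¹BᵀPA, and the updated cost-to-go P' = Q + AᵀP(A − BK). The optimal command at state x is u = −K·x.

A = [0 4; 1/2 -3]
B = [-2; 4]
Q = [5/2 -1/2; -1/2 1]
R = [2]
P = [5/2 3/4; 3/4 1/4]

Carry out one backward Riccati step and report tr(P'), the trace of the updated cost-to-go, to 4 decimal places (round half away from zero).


BᵀP = [-2.0000 -0.5000]
S = R + BᵀPB = [2] + [2.0000] = [4.0000]
BᵀPA = [-0.2500 -6.5000]
K = S⁻¹·BᵀPA = [-0.0625 -1.6250]
A−BK = [-0.1250 0.7500; 0.7500 3.5000]
AᵀP(A−BK) = [0.0469 0.7188; 0.7188 13.6875]
P' = Q + AᵀP(A−BK) = [2.5469 0.2188; 0.2188 14.6875]
tr(P') = 17.2344

17.2344


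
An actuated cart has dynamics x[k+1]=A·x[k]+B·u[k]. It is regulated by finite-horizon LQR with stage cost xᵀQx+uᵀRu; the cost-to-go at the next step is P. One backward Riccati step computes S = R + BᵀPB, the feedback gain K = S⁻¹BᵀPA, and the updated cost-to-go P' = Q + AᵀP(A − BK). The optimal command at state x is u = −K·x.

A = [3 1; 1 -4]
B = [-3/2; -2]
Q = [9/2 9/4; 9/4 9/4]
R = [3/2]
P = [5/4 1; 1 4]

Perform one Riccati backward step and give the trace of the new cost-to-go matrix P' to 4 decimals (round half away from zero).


24.0327

BᵀP = [-3.8750 -9.5000]
S = R + BᵀPB = [3/2] + [24.8125] = [26.3125]
BᵀPA = [-21.1250 34.1250]
K = S⁻¹·BᵀPA = [-0.8029 1.2969]
A−BK = [1.7957 2.9454; -0.6057 -1.4062]
AᵀP(A−BK) = [4.2898 4.1473; 4.1473 12.9929]
P' = Q + AᵀP(A−BK) = [8.7898 6.3973; 6.3973 15.2429]
tr(P') = 24.0327


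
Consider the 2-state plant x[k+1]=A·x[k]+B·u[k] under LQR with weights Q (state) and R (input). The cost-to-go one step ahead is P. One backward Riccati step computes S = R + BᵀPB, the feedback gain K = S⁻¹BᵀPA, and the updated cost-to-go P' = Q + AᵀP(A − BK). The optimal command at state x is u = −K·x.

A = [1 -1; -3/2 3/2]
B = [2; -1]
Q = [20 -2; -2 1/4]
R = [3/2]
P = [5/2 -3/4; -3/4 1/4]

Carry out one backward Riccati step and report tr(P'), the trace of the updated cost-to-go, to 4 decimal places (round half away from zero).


BᵀP = [5.7500 -1.7500]
S = R + BᵀPB = [3/2] + [13.2500] = [14.7500]
BᵀPA = [8.3750 -8.3750]
K = S⁻¹·BᵀPA = [0.5678 -0.5678]
A−BK = [-0.1356 0.1356; -0.9322 0.9322]
AᵀP(A−BK) = [0.5572 -0.5572; -0.5572 0.5572]
P' = Q + AᵀP(A−BK) = [20.5572 -2.5572; -2.5572 0.8072]
tr(P') = 21.3644

21.3644


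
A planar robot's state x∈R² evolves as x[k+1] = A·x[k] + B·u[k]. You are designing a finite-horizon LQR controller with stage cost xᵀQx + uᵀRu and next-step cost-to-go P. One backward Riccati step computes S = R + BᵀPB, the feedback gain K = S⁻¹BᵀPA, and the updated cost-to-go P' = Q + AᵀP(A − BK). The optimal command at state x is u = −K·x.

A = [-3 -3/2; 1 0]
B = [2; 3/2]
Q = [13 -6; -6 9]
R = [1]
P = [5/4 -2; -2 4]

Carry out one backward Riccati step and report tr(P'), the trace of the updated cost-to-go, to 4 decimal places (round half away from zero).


BᵀP = [-0.5000 2.0000]
S = R + BᵀPB = [1] + [2.0000] = [3.0000]
BᵀPA = [3.5000 0.7500]
K = S⁻¹·BᵀPA = [1.1667 0.2500]
A−BK = [-5.3333 -2.0000; -0.7500 -0.3750]
AᵀP(A−BK) = [23.1667 7.7500; 7.7500 2.6250]
P' = Q + AᵀP(A−BK) = [36.1667 1.7500; 1.7500 11.6250]
tr(P') = 47.7917

47.7917


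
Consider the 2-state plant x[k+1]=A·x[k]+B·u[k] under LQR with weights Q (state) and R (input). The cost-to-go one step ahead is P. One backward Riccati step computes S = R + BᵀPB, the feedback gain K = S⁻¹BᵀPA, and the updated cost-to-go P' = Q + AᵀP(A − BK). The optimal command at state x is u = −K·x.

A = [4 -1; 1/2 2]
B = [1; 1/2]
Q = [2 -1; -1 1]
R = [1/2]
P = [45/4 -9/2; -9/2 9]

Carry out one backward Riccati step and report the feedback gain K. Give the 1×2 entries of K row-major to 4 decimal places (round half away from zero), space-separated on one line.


3.7895 -0.9474

BᵀP = [9.0000 0.0000]
S = R + BᵀPB = [1/2] + [9.0000] = [9.5000]
BᵀPA = [36.0000 -9.0000]
K = S⁻¹·BᵀPA = [3.7895 -0.9474]
A−BK = [0.2105 -0.0526; -1.3947 2.4737]
AᵀP(A−BK) = [27.8289 -35.6447; -35.6447 56.7237]
P' = Q + AᵀP(A−BK) = [29.8289 -36.6447; -36.6447 57.7237]
tr(P') = 87.5526


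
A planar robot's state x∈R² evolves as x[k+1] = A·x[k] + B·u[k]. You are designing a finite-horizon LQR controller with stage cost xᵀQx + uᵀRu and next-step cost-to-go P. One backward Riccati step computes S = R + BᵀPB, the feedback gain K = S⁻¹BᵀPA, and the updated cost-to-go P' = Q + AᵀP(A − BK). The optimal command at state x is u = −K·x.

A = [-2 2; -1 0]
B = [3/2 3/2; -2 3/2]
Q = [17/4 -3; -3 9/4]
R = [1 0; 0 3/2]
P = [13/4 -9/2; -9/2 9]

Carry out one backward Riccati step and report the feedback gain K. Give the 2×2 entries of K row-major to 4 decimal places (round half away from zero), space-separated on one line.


BᵀP = [13.8750 -24.7500; -1.8750 6.7500]
S = R + BᵀPB = [1 0; 0 3/2] + [70.3125 -16.3125; -16.3125 7.3125] = [71.3125 -16.3125; -16.3125 8.8125]
BᵀPA = [-3.0000 27.7500; -3.0000 -3.7500]
K = S⁻¹·BᵀPA = [-0.2080 0.5061; -0.7255 0.5113]
A−BK = [-0.5997 0.4740; -0.3278 0.2453]
AᵀP(A−BK) = [1.1995 -0.9480; -0.9480 0.8735]
P' = Q + AᵀP(A−BK) = [5.4495 -3.9480; -3.9480 3.1235]
tr(P') = 8.5730

-0.2080 0.5061 -0.7255 0.5113


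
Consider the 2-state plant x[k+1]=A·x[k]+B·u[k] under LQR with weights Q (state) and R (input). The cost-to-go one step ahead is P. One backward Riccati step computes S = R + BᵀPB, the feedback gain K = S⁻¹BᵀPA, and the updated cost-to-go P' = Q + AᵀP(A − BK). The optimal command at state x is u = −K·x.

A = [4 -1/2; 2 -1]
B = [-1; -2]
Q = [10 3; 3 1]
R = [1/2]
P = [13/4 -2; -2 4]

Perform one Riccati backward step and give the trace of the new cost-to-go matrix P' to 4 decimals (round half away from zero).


40.2261

BᵀP = [0.7500 -6.0000]
S = R + BᵀPB = [1/2] + [11.2500] = [11.7500]
BᵀPA = [-9.0000 5.6250]
K = S⁻¹·BᵀPA = [-0.7660 0.4787]
A−BK = [3.2340 -0.0213; 0.4681 -0.0426]
AᵀP(A−BK) = [29.1064 -0.1915; -0.1915 0.1197]
P' = Q + AᵀP(A−BK) = [39.1064 2.8085; 2.8085 1.1197]
tr(P') = 40.2261


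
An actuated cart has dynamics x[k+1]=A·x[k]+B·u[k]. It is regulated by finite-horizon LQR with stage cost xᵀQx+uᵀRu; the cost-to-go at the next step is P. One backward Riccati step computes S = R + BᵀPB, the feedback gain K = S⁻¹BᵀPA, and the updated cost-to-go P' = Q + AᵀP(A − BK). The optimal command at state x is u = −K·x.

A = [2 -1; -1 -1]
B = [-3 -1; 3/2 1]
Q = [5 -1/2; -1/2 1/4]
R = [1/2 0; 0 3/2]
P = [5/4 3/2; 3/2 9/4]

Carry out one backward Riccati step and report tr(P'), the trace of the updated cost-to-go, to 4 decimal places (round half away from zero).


8.9982

BᵀP = [-1.5000 -1.1250; 0.2500 0.7500]
S = R + BᵀPB = [1/2 0; 0 3/2] + [2.8125 0.3750; 0.3750 0.5000] = [3.3125 0.3750; 0.3750 2.0000]
BᵀPA = [-1.8750 2.6250; -0.2500 -1.0000]
K = S⁻¹·BᵀPA = [-0.5639 0.8675; -0.0193 -0.6627]
A−BK = [0.2892 0.9398; -0.1349 -1.6386]
AᵀP(A−BK) = [0.1880 -0.2892; -0.2892 3.5602]
P' = Q + AᵀP(A−BK) = [5.1880 -0.7892; -0.7892 3.8102]
tr(P') = 8.9982


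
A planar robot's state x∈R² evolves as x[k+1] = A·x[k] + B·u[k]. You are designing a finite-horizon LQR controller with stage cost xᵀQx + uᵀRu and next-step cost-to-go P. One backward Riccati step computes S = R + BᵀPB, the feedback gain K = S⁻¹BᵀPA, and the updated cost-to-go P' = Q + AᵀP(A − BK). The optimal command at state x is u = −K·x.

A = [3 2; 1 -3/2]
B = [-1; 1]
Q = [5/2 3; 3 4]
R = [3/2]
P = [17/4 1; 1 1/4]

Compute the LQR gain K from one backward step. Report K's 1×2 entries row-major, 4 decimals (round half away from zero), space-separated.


BᵀP = [-3.2500 -0.7500]
S = R + BᵀPB = [3/2] + [2.5000] = [4.0000]
BᵀPA = [-10.5000 -5.3750]
K = S⁻¹·BᵀPA = [-2.6250 -1.3438]
A−BK = [0.3750 0.6563; 3.6250 -0.1563]
AᵀP(A−BK) = [16.9375 8.5156; 8.5156 4.3398]
P' = Q + AᵀP(A−BK) = [19.4375 11.5156; 11.5156 8.3398]
tr(P') = 27.7773

-2.6250 -1.3438


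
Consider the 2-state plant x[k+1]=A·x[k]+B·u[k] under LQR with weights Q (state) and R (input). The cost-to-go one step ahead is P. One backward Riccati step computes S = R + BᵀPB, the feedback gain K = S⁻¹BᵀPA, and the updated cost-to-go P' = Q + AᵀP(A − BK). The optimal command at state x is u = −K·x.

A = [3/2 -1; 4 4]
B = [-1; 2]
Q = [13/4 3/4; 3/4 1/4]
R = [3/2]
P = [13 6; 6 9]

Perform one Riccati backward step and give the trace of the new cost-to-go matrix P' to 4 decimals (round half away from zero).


185.5519

BᵀP = [-1.0000 12.0000]
S = R + BᵀPB = [3/2] + [25.0000] = [26.5000]
BᵀPA = [46.5000 49.0000]
K = S⁻¹·BᵀPA = [1.7547 1.8491]
A−BK = [3.2547 0.8491; 0.4906 0.3019]
AᵀP(A−BK) = [163.6557 50.5189; 50.5189 18.3962]
P' = Q + AᵀP(A−BK) = [166.9057 51.2689; 51.2689 18.6462]
tr(P') = 185.5519


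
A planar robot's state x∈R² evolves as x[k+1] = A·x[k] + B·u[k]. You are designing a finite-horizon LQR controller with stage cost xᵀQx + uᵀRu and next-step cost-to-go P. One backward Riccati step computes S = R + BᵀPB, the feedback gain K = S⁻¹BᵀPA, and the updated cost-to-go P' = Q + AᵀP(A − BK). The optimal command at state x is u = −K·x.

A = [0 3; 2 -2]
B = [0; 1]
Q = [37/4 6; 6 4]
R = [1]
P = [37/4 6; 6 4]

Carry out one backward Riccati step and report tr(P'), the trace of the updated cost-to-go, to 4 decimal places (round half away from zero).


BᵀP = [6.0000 4.0000]
S = R + BᵀPB = [1] + [4.0000] = [5.0000]
BᵀPA = [8.0000 10.0000]
K = S⁻¹·BᵀPA = [1.6000 2.0000]
A−BK = [0.0000 3.0000; 0.4000 -4.0000]
AᵀP(A−BK) = [3.2000 4.0000; 4.0000 7.2500]
P' = Q + AᵀP(A−BK) = [12.4500 10.0000; 10.0000 11.2500]
tr(P') = 23.7000

23.7000


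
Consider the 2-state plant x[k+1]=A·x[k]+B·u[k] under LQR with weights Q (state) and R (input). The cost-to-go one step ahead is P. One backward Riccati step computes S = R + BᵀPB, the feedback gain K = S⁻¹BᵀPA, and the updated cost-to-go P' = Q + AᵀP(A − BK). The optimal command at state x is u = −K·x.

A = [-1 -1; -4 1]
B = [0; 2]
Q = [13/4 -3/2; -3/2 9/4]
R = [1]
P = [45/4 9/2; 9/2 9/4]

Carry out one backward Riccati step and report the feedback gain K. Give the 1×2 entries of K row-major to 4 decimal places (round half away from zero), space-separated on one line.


-2.7000 -0.4500

BᵀP = [9.0000 4.5000]
S = R + BᵀPB = [1] + [9.0000] = [10.0000]
BᵀPA = [-27.0000 -4.5000]
K = S⁻¹·BᵀPA = [-2.7000 -0.4500]
A−BK = [-1.0000 -1.0000; 1.4000 1.9000]
AᵀP(A−BK) = [10.3500 3.6000; 3.6000 2.4750]
P' = Q + AᵀP(A−BK) = [13.6000 2.1000; 2.1000 4.7250]
tr(P') = 18.3250


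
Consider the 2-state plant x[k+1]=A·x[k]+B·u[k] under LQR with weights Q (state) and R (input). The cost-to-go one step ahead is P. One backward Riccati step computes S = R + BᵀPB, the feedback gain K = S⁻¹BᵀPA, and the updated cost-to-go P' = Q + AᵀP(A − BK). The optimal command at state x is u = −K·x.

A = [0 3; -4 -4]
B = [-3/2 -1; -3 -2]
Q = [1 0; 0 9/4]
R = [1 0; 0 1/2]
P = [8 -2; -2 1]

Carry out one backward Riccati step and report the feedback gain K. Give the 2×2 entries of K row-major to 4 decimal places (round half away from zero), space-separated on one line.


BᵀP = [-6.0000 0.0000; -4.0000 0.0000]
S = R + BᵀPB = [1 0; 0 1/2] + [9.0000 6.0000; 6.0000 4.0000] = [10.0000 6.0000; 6.0000 4.5000]
BᵀPA = [0.0000 -18.0000; 0.0000 -12.0000]
K = S⁻¹·BᵀPA = [0.0000 -1.0000; 0.0000 -1.3333]
A−BK = [0.0000 0.1667; -4.0000 -9.6667]
AᵀP(A−BK) = [16.0000 40.0000; 40.0000 102.0000]
P' = Q + AᵀP(A−BK) = [17.0000 40.0000; 40.0000 104.2500]
tr(P') = 121.2500

0.0000 -1.0000 0.0000 -1.3333


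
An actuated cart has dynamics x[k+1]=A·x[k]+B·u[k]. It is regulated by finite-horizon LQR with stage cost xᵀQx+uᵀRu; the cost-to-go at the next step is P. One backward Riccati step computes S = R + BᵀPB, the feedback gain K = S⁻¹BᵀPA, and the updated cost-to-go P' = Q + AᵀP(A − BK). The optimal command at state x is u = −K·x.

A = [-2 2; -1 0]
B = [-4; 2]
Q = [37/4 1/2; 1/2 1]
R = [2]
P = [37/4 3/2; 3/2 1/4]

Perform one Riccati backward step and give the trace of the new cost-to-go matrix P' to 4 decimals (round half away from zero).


BᵀP = [-34.0000 -5.5000]
S = R + BᵀPB = [2] + [125.0000] = [127.0000]
BᵀPA = [73.5000 -68.0000]
K = S⁻¹·BᵀPA = [0.5787 -0.5354]
A−BK = [0.3150 -0.1417; -2.1575 1.0709]
AᵀP(A−BK) = [0.7126 -0.6457; -0.6457 0.5906]
P' = Q + AᵀP(A−BK) = [9.9626 -0.1457; -0.1457 1.5906]
tr(P') = 11.5531

11.5531


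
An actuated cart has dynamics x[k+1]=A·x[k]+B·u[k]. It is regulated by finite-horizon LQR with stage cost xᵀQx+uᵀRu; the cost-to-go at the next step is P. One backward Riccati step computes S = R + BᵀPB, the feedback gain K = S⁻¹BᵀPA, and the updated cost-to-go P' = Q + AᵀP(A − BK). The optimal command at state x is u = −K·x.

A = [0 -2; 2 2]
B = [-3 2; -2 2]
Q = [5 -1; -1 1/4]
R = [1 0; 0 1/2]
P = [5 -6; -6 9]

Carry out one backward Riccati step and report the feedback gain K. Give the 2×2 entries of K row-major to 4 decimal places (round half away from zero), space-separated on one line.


1.4694 3.0000 2.4490 4.0000

BᵀP = [-3.0000 0.0000; -2.0000 6.0000]
S = R + BᵀPB = [1 0; 0 1/2] + [9.0000 -6.0000; -6.0000 8.0000] = [10.0000 -6.0000; -6.0000 8.5000]
BᵀPA = [0.0000 6.0000; 12.0000 16.0000]
K = S⁻¹·BᵀPA = [1.4694 3.0000; 2.4490 4.0000]
A−BK = [-0.4898 -1.0000; 0.0408 0.0000]
AᵀP(A−BK) = [6.6122 12.0000; 12.0000 22.0000]
P' = Q + AᵀP(A−BK) = [11.6122 11.0000; 11.0000 22.2500]
tr(P') = 33.8622


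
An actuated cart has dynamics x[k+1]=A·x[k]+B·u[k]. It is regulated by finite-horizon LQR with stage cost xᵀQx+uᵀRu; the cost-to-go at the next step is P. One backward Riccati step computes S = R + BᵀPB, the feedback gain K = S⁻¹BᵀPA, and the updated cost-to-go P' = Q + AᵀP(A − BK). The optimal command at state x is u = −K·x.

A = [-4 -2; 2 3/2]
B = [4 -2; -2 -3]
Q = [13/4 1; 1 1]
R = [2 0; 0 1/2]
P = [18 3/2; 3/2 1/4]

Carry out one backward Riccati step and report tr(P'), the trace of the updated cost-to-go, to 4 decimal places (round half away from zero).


BᵀP = [69.0000 5.5000; -40.5000 -3.7500]
S = R + BᵀPB = [2 0; 0 1/2] + [265.0000 -154.5000; -154.5000 92.2500] = [267.0000 -154.5000; -154.5000 92.7500]
BᵀPA = [-265.0000 -129.7500; 154.5000 75.3750]
K = S⁻¹·BᵀPA = [-0.7925 -0.4350; 0.3456 0.0881]
A−BK = [-0.1387 -0.0839; 1.4519 0.8943]
AᵀP(A−BK) = [1.5850 0.8700; 0.8700 0.4839]
P' = Q + AᵀP(A−BK) = [4.8350 1.8700; 1.8700 1.4839]
tr(P') = 6.3189

6.3189
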